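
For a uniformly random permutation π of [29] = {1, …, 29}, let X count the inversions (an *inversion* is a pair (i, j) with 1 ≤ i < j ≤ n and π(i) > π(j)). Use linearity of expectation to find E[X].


Write X = Σ X_I over the C(29, 2) = 406 pairs i < j, with X_I the indicator of one inversion.
There are 406 indicators.
For each fixed pair i < j, the values π(i) and π(j) are two distinct elements of {1, …, 29} in uniformly random order; by symmetry P[π(i) > π(j)] = 1/2.
By linearity: E[X] = 406 · (1/2) = C(29, 2) · (1/2) = 406/2 = 203 ≈ 203.00000.

E[X] = 203 = 203.00000.


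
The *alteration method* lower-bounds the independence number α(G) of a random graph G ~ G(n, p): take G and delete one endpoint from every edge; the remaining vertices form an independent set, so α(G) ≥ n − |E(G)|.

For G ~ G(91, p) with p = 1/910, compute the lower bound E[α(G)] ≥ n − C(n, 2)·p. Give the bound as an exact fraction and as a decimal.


E[|E(G)|] = C(91, 2)·p = 4095 · (1/910) = 9/2.
E[α(G)] ≥ n − E[|E(G)|] = 91 − 9/2 = 173/2.
Numerically: ≈ 86.50000.
(This is only a lower bound; the true E[α(G)] may be larger.)

E[α(G)] ≥ 173/2 ≈ 86.50000.


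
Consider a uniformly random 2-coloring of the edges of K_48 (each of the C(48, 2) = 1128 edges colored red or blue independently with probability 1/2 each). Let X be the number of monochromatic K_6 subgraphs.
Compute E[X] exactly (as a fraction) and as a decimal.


Let X = Σ_S X_S over the C(48, 6) = 12271512 subsets S of size 6, where X_S = 1 if the K_6 on S is monochromatic.
For a fixed S, the K_6 on S has C(6, 2) = 15 edges. P[all 15 edges red] = (1/2)^15, and likewise for blue, so P[monochromatic] = 2·(1/2)^15 = 2^{1 − 15} = 1/16384.
By linearity: E[X] = C(48, 6) · 2^{1 − 15} = 12271512 · 1/16384 = 1533939/2048.
Numerically: E[X] ≈ 748.994.

E[X] = C(48,6)·2^(1−C(6,2)) = 1533939/2048 ≈ 748.994.


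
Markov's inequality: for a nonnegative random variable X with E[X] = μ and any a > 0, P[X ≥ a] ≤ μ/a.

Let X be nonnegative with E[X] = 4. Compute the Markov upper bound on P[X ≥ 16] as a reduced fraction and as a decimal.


μ = E[X] = 4, a = 16.
Markov: P[X ≥ 16] ≤ μ/a = (4)/16 = 1/4.
Numerically: ≈ 0.25000.
(Since a = 16 > μ = 4.00000, the bound 1/4 is < 1 and informative.)

P[X ≥ 16] ≤ 1/4 ≈ 0.25000.


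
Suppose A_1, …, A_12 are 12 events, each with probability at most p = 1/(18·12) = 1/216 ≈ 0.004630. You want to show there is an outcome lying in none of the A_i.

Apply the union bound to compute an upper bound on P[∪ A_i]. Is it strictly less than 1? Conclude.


Union bound: P[∪_{i=1}^{12} A_i] ≤ Σ_i P[A_i] ≤ 12·p = 12·(1/216) = 1/18.
Numerically: 1/18 ≈ 0.055556.
Is 1/18 < 1? YES.
Since P[∪ A_i] ≤ 1/18 < 1, the complement has P[∩ A_i^c] ≥ 1 − 1/18 = 17/18 > 0, so some outcome avoids every A_i.

12·p = 1/18 ≈ 0.055556; existence CERTIFIED by the union bound.


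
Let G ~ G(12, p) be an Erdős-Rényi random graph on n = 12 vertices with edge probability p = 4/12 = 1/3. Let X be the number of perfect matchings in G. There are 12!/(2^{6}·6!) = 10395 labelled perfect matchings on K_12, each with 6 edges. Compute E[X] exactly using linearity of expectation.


K_12 has 12!/(2^{6}·6!) = 10395 labelled perfect matchings.
For each such perfect matching H, let X_H = 1 if all 6 edges of H are present in G. Then P[X_H = 1] = p^{6} = (1/3)^{6} = 1/729.
Summing the indicators: E[X] = Σ_H E[X_H] = 10395 · p^{6} = 10395 · 1/729 = 385/27.
Numerically: E[X] ≈ 14.3.

E[X] = 10395 · (1/3)^{6} = 385/27 ≈ 14.3.


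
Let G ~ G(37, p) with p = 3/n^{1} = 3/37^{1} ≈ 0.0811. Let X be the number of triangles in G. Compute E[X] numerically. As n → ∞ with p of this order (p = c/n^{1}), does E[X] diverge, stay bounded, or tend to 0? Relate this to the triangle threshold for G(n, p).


Number of potential triangles: C(37, 3) = 7770.
Each occurs with probability p³ ≈ (0.0811)³ ≈ 5.33039e-04.
By linearity: E[X] = C(37, 3)·p³ ≈ 7770 · 5.33039e-04 ≈ 4.142.
Here α = 1, so p = 3/n is exactly at the triangle threshold p ~ 1/n. Asymptotically E[X] → c³/6 = 3³/6 = 9/2 ≈ 4.500, a bounded constant. In this regime the triangle count is asymptotically Poisson(c³/6).

E[X] ≈ 4.142; in regime p = Θ(1/n^{1}) E[X] stays bounded (at the triangle threshold p ~ 1/n).


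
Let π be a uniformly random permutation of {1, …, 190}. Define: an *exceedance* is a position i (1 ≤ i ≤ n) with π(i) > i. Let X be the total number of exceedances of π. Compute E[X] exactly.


Write X = Σ_{i=1}^{190} X_i, where X_i = 1_{π(i) > i}.
For each fixed i, π(i) is uniform over {1, …, 190} (marginal of a uniform permutation), so P[π(i) > i] = (n − i)/n. Summing: Σ_{i=1}^{190} (n − i)/n = (0 + 1 + … + 189)/190 = 190(190 − 1)/(2·190) = (190 − 1)/2.
Hence E[X] = Σ_{i=1}^{190} (190 − i)/190 = 189/2 ≈ 94.500000.

E[X] = 189/2 = 94.500000.


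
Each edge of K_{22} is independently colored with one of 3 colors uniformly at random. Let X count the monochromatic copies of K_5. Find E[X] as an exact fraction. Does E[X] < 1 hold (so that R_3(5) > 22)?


E[X] = C(22, 5) · 3^{1 − 10} = 26334 · 3^{−9} = 26334/19683.
As a reduced fraction: E[X] = 2926/2187 ≈ 1.33791.
Is E[X] < 1? NO.
Since E[X] ≥ 1, the first-moment bound is inconclusive at n = 22; it does NOT by itself certify R_3(5) > 22.

E[X] = 2926/2187 ≈ 1.33791; E[X] ≥ 1; first-moment method inconclusive here.


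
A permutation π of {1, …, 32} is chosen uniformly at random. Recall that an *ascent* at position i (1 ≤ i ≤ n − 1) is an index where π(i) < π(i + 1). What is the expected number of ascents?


Write X = Σ X_I over i = 1, …, 31, with X_I the indicator of one ascent.
There are 31 indicators.
For each fixed i, the pair (π(i), π(i+1)) is a uniformly random ordered pair of distinct values from {1, …, 32}; by symmetry P[π(i) < π(i+1)] = 1/2.
By linearity: E[X] = 31 · (1/2) = (32 − 1) · (1/2) = 31/2 ≈ 15.500.

E[X] = 31/2 = 15.500.


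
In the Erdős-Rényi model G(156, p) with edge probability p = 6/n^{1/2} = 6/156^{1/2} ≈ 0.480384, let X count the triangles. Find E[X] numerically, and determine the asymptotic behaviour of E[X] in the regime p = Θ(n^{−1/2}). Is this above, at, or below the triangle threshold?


Number of potential triangles: C(156, 3) = 620620.
Each occurs with probability p³ ≈ (0.480384)³ ≈ 1.10857953e-01.
By linearity: E[X] = C(156, 3)·p³ ≈ 620620 · 1.10857953e-01 ≈ 68800.662564.
Since α = 1/2 < 1, p = c/n^{1/2} ≫ 1/n is above the triangle threshold p ~ 1/n. Asymptotically E[X] ~ (c³/6)·n^{3(1−α)} = (6³/6)·n^{1.5} → ∞; triangles are abundant w.h.p.

E[X] ≈ 68800.662564; in regime p = Θ(1/n^{1/2}) E[X] diverges (above the triangle threshold p ~ 1/n).


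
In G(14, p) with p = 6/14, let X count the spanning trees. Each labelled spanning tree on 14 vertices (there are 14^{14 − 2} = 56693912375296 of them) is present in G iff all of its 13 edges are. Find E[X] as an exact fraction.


K_14 has 14^{14 − 2} = 56693912375296 labelled spanning trees.
For each such spanning tree H, let X_H = 1 if all 13 edges of H are present in G. Then P[X_H = 1] = p^{13} = (3/7)^{13} = 1594323/96889010407.
By linearity of expectation: E[X] = Σ_H E[X_H] = 56693912375296 · p^{13} = 56693912375296 · 1594323/96889010407 = 6530347008/7.
Numerically: E[X] ≈ 9.33e+08.

E[X] = 56693912375296 · (3/7)^{13} = 6530347008/7 ≈ 9.33e+08.


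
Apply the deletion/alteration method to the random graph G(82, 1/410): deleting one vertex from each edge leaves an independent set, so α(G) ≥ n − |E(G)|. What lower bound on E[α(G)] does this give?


E[|E(G)|] = C(82, 2)·p = 3321 · (1/410) = 81/10.
E[α(G)] ≥ n − E[|E(G)|] = 82 − 81/10 = 739/10.
Numerically: ≈ 73.9000.
(This is only a lower bound; the true E[α(G)] may be larger.)

E[α(G)] ≥ 739/10 ≈ 73.9000.


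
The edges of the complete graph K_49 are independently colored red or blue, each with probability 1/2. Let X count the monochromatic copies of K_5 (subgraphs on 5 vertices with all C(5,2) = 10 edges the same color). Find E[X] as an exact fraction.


Let X = Σ_S X_S over the C(49, 5) = 1906884 subsets S of size 5, where X_S = 1 if the K_5 on S is monochromatic.
For a fixed S, the K_5 on S has C(5, 2) = 10 edges. P[all 10 edges red] = (1/2)^10, and likewise for blue, so P[monochromatic] = 2·(1/2)^10 = 2^{1 − 10} = 1/512.
Summing: E[X] = C(49, 5) · 2^{1 − 10} = 1906884 · 1/512 = 476721/128.
Numerically: E[X] ≈ 3724.383.

E[X] = C(49,5)·2^(1−C(5,2)) = 476721/128 ≈ 3724.383.


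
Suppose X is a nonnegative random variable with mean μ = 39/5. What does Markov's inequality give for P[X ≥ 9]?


μ = E[X] = 39/5, a = 9.
Markov: P[X ≥ 9] ≤ μ/a = (39/5)/9 = 13/15.
Numerically: ≈ 0.8667.
(Since a = 9 > μ = 7.8000, the bound 13/15 is < 1 and informative.)

P[X ≥ 9] ≤ 13/15 ≈ 0.8667.


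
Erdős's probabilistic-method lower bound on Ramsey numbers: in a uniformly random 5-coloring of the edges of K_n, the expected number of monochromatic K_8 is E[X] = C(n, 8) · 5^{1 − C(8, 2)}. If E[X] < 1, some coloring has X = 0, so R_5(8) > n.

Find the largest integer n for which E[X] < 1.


We need C(n, 8) · 5^{1 − 28} < 1, i.e. C(n, 8) < 5^{28 − 1} = 7450580596923828125.
Check values of n near the boundary:
  n = 859: C(859, 8) = 7115855595170747139; 7115855595170747139 < 7450580596923828125? YES
  n = 860: C(860, 8) = 7182671140665308145; 7182671140665308145 < 7450580596923828125? YES
  n = 861: C(861, 8) = 7250034996615275865; 7250034996615275865 < 7450580596923828125? YES
  n = 862: C(862, 8) = 7317951015318931845; 7317951015318931845 < 7450580596923828125? YES
  n = 863: C(863, 8) = 7386423071602617757; 7386423071602617757 < 7450580596923828125? YES
  n = 864: C(864, 8) = 7455455062926006708; 7455455062926006708 < 7450580596923828125? NO
  n = 865: C(865, 8) = 7525050909487743060; 7525050909487743060 < 7450580596923828125? NO
The largest n with C(n, 8) < 7450580596923828125 is n = 863 (where E[X] = 7386423071602617757/7450580596923828125 ≈ 0.9913889). Hence R_5(8) > 863, i.e. R_5(8) ≥ 864.

Largest n = 863; hence R_5(8) > 863.


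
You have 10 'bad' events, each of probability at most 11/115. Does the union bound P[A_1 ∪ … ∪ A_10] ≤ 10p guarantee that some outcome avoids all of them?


Union bound: P[∪_{i=1}^{10} A_i] ≤ Σ_i P[A_i] ≤ 10·p = 10·(11/115) = 22/23.
Numerically: 22/23 ≈ 0.956522.
Is 22/23 < 1? YES.
Since P[∪ A_i] ≤ 22/23 < 1, the complement has P[∩ A_i^c] ≥ 1 − 22/23 = 1/23 > 0, so some outcome avoids every A_i.

10·p = 22/23 ≈ 0.956522; existence CERTIFIED by the union bound.


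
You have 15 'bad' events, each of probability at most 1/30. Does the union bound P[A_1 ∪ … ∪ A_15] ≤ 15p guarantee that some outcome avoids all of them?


Union bound: P[∪_{i=1}^{15} A_i] ≤ Σ_i P[A_i] ≤ 15·p = 15·(1/30) = 1/2.
Numerically: 1/2 ≈ 0.50000.
Is 1/2 < 1? YES.
Since P[∪ A_i] ≤ 1/2 < 1, the complement has P[∩ A_i^c] ≥ 1 − 1/2 = 1/2 > 0, so some outcome avoids every A_i.

15·p = 1/2 ≈ 0.50000; existence CERTIFIED by the union bound.


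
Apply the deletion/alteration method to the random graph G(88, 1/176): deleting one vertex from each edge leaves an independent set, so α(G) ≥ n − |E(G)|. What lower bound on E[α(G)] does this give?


E[|E(G)|] = C(88, 2)·p = 3828 · (1/176) = 87/4.
E[α(G)] ≥ n − E[|E(G)|] = 88 − 87/4 = 265/4.
Numerically: ≈ 66.25000.
(This is only a lower bound; the true E[α(G)] may be larger.)

E[α(G)] ≥ 265/4 ≈ 66.25000.


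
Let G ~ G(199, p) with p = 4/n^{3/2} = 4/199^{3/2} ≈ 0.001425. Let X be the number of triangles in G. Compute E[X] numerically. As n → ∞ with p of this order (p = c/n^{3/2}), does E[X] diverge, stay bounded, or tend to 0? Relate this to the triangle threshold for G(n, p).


Number of potential triangles: C(199, 3) = 1293699.
Each occurs with probability p³ ≈ (0.001425)³ ≈ 2.892951e-09.
By linearity: E[X] = C(199, 3)·p³ ≈ 1293699 · 2.892951e-09 ≈ 0.0037.
Since α = 3/2 > 1, p = c/n^{3/2} = o(1/n) is below the triangle threshold p ~ 1/n. Asymptotically E[X] ~ (c³/6)·n^{3(1−α)} = (4³/6)·n^{-1.5} → 0, so by Markov's inequality G has no triangles w.h.p.

E[X] ≈ 0.0037; in regime p = Θ(1/n^{3/2}) E[X] tends to 0 (below the triangle threshold p ~ 1/n).


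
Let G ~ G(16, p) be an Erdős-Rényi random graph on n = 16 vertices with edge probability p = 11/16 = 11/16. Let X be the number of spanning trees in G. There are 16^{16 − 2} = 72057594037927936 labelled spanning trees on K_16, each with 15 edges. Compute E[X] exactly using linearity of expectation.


K_16 has 16^{16 − 2} = 72057594037927936 labelled spanning trees.
For each such spanning tree H, let X_H = 1 if all 15 edges of H are present in G. Then P[X_H = 1] = p^{15} = (11/16)^{15} = 4177248169415651/1152921504606846976.
By linearity of expectation: E[X] = Σ_H E[X_H] = 72057594037927936 · p^{15} = 72057594037927936 · 4177248169415651/1152921504606846976 = 4177248169415651/16.
Numerically: E[X] ≈ 2.611e+14.

E[X] = 72057594037927936 · (11/16)^{15} = 4177248169415651/16 ≈ 2.611e+14.


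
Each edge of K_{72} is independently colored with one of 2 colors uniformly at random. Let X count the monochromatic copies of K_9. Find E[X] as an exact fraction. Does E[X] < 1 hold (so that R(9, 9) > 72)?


E[X] = C(72, 9) · 2^{1 − 36} = 85113005120 · 2^{−35} = 85113005120/34359738368.
As a reduced fraction: E[X] = 1329890705/536870912 ≈ 2.477.
Is E[X] < 1? NO.
Since E[X] ≥ 1, the first-moment bound is inconclusive at n = 72; it does NOT by itself certify R(9, 9) > 72.

E[X] = 1329890705/536870912 ≈ 2.477; E[X] ≥ 1; first-moment method inconclusive here.


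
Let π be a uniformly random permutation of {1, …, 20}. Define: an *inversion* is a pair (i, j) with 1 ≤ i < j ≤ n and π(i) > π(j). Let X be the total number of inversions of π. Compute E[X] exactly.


Write X = Σ X_I over the C(20, 2) = 190 pairs i < j, with X_I the indicator of one inversion.
There are 190 indicators.
For each fixed pair i < j, the values π(i) and π(j) are two distinct elements of {1, …, 20} in uniformly random order; by symmetry P[π(i) > π(j)] = 1/2.
By linearity: E[X] = 190 · (1/2) = C(20, 2) · (1/2) = 190/2 = 95 ≈ 95.0000.

E[X] = 95 = 95.0000.


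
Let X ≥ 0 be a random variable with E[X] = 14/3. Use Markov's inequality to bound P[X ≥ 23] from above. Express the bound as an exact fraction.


μ = E[X] = 14/3, a = 23.
Markov: P[X ≥ 23] ≤ μ/a = (14/3)/23 = 14/69.
Numerically: ≈ 0.20290.
(Since a = 23 > μ = 4.66667, the bound 14/69 is < 1 and informative.)

P[X ≥ 23] ≤ 14/69 ≈ 0.20290.


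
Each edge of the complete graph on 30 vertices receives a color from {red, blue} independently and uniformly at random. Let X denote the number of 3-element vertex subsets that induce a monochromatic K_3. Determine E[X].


Let X = Σ_S X_S over the C(30, 3) = 4060 subsets S of size 3, where X_S = 1 if the K_3 on S is monochromatic.
For a fixed S, the K_3 on S has C(3, 2) = 3 edges. P[all 3 edges red] = (1/2)^3, and likewise for blue, so P[monochromatic] = 2·(1/2)^3 = 2^{1 − 3} = 1/4.
By linearity: E[X] = C(30, 3) · 2^{1 − 3} = 4060 · 1/4 = 1015.
Numerically: E[X] ≈ 1015.000.

E[X] = C(30,3)·2^(1−C(3,2)) = 1015 ≈ 1015.000.


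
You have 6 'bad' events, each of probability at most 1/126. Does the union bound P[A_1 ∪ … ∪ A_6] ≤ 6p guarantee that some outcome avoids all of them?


Union bound: P[∪_{i=1}^{6} A_i] ≤ Σ_i P[A_i] ≤ 6·p = 6·(1/126) = 1/21.
Numerically: 1/21 ≈ 0.048.
Is 1/21 < 1? YES.
Since P[∪ A_i] ≤ 1/21 < 1, the complement has P[∩ A_i^c] ≥ 1 − 1/21 = 20/21 > 0, so some outcome avoids every A_i.

6·p = 1/21 ≈ 0.048; existence CERTIFIED by the union bound.


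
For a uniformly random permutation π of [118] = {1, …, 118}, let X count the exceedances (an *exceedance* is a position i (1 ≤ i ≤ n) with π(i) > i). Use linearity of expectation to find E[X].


Write X = Σ_{i=1}^{118} X_i, where X_i = 1_{π(i) > i}.
For each fixed i, π(i) is uniform over {1, …, 118} (marginal of a uniform permutation), so P[π(i) > i] = (n − i)/n. Summing: Σ_{i=1}^{118} (n − i)/n = (0 + 1 + … + 117)/118 = 118(118 − 1)/(2·118) = (118 − 1)/2.
Hence E[X] = Σ_{i=1}^{118} (118 − i)/118 = 117/2 ≈ 58.500000.

E[X] = 117/2 = 58.500000.


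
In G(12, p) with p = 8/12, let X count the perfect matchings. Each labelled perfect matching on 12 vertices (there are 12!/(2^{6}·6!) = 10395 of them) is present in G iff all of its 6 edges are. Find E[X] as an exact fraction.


K_12 has 12!/(2^{6}·6!) = 10395 labelled perfect matchings.
For each such perfect matching H, let X_H = 1 if all 6 edges of H are present in G. Then P[X_H = 1] = p^{6} = (2/3)^{6} = 64/729.
By linearity: E[X] = Σ_H E[X_H] = 10395 · p^{6} = 10395 · 64/729 = 24640/27.
Numerically: E[X] ≈ 912.593.

E[X] = 10395 · (2/3)^{6} = 24640/27 ≈ 912.593.


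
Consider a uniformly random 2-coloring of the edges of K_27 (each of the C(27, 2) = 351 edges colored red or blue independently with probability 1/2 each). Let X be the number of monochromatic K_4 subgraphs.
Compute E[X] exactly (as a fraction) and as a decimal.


Let X = Σ_S X_S over the C(27, 4) = 17550 subsets S of size 4, where X_S = 1 if the K_4 on S is monochromatic.
For a fixed S, the K_4 on S has C(4, 2) = 6 edges. P[all 6 edges red] = (1/2)^6, and likewise for blue, so P[monochromatic] = 2·(1/2)^6 = 2^{1 − 6} = 1/32.
By linearity: E[X] = C(27, 4) · 2^{1 − 6} = 17550 · 1/32 = 8775/16.
Numerically: E[X] ≈ 548.437500.

E[X] = C(27,4)·2^(1−C(4,2)) = 8775/16 ≈ 548.437500.


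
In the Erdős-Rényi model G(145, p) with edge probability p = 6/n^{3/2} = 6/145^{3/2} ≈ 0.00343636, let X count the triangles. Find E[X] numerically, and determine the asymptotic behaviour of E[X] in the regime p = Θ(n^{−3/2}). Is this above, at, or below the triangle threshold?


Number of potential triangles: C(145, 3) = 497640.
Each occurs with probability p³ ≈ (0.00343636)³ ≈ 4.05786637e-08.
By linearity: E[X] = C(145, 3)·p³ ≈ 497640 · 4.05786637e-08 ≈ 0.020194.
Since α = 3/2 > 1, p = c/n^{3/2} = o(1/n) is below the triangle threshold p ~ 1/n. Asymptotically E[X] ~ (c³/6)·n^{3(1−α)} = (6³/6)·n^{-1.5} → 0, so by Markov's inequality G has no triangles w.h.p.

E[X] ≈ 0.020194; in regime p = Θ(1/n^{3/2}) E[X] tends to 0 (below the triangle threshold p ~ 1/n).


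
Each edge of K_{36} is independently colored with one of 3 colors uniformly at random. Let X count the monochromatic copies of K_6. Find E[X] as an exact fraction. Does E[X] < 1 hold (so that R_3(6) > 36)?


E[X] = C(36, 6) · 3^{1 − 15} = 1947792 · 3^{−14} = 1947792/4782969.
As a reduced fraction: E[X] = 649264/1594323 ≈ 0.4072349.
Is E[X] < 1? YES.
Since E[X] < 1, there exists a 3-coloring of K_{36} with no monochromatic K_6; hence R_3(6) > 36.

E[X] = 649264/1594323 ≈ 0.4072349; E[X] < 1, so R_3(6) > 36.


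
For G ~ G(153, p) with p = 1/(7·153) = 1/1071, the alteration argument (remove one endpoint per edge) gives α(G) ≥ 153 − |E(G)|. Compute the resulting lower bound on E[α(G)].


E[|E(G)|] = C(153, 2)·p = 11628 · (1/1071) = 76/7.
E[α(G)] ≥ n − E[|E(G)|] = 153 − 76/7 = 995/7.
Numerically: ≈ 142.143.
(This is only a lower bound; the true E[α(G)] may be larger.)

E[α(G)] ≥ 995/7 ≈ 142.143.


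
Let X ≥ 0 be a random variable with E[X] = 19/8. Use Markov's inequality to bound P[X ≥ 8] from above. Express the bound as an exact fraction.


μ = E[X] = 19/8, a = 8.
Markov: P[X ≥ 8] ≤ μ/a = (19/8)/8 = 19/64.
Numerically: ≈ 0.2969.
(Since a = 8 > μ = 2.3750, the bound 19/64 is < 1 and informative.)

P[X ≥ 8] ≤ 19/64 ≈ 0.2969.


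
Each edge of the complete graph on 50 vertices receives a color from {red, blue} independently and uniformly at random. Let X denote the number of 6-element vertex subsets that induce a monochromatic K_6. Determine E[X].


Let X = Σ_S X_S over the C(50, 6) = 15890700 subsets S of size 6, where X_S = 1 if the K_6 on S is monochromatic.
For a fixed S, the K_6 on S has C(6, 2) = 15 edges. P[all 15 edges red] = (1/2)^15, and likewise for blue, so P[monochromatic] = 2·(1/2)^15 = 2^{1 − 15} = 1/16384.
By linearity: E[X] = C(50, 6) · 2^{1 − 15} = 15890700 · 1/16384 = 3972675/4096.
Numerically: E[X] ≈ 969.891357.

E[X] = C(50,6)·2^(1−C(6,2)) = 3972675/4096 ≈ 969.891357.


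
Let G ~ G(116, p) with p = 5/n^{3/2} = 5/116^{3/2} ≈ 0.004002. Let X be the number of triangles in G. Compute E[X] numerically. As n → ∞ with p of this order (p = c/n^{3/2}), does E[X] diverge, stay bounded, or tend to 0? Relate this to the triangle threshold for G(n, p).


Number of potential triangles: C(116, 3) = 253460.
Each occurs with probability p³ ≈ (0.004002)³ ≈ 6.409868e-08.
By linearity: E[X] = C(116, 3)·p³ ≈ 253460 · 6.409868e-08 ≈ 0.0162.
Since α = 3/2 > 1, p = c/n^{3/2} = o(1/n) is below the triangle threshold p ~ 1/n. Asymptotically E[X] ~ (c³/6)·n^{3(1−α)} = (5³/6)·n^{-1.5} → 0, so by Markov's inequality G has no triangles w.h.p.

E[X] ≈ 0.0162; in regime p = Θ(1/n^{3/2}) E[X] tends to 0 (below the triangle threshold p ~ 1/n).


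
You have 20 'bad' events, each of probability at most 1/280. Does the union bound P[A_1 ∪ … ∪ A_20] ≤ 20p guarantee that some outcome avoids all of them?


Union bound: P[∪_{i=1}^{20} A_i] ≤ Σ_i P[A_i] ≤ 20·p = 20·(1/280) = 1/14.
Numerically: 1/14 ≈ 0.071.
Is 1/14 < 1? YES.
Since P[∪ A_i] ≤ 1/14 < 1, the complement has P[∩ A_i^c] ≥ 1 − 1/14 = 13/14 > 0, so some outcome avoids every A_i.

20·p = 1/14 ≈ 0.071; existence CERTIFIED by the union bound.


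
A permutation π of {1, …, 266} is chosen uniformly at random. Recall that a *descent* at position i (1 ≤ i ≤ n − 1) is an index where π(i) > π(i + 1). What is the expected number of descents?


Write X = Σ X_I over i = 1, …, 265, with X_I the indicator of one descent.
There are 265 indicators.
For each fixed i, the pair (π(i), π(i+1)) is a uniformly random ordered pair of distinct values from {1, …, 266}; by symmetry P[π(i) > π(i+1)] = 1/2.
By linearity: E[X] = 265 · (1/2) = (266 − 1) · (1/2) = 265/2 ≈ 132.5000.

E[X] = 265/2 = 132.5000.


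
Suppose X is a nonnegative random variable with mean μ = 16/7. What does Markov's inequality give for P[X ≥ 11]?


μ = E[X] = 16/7, a = 11.
Markov: P[X ≥ 11] ≤ μ/a = (16/7)/11 = 16/77.
Numerically: ≈ 0.20779.
(Since a = 11 > μ = 2.28571, the bound 16/77 is < 1 and informative.)

P[X ≥ 11] ≤ 16/77 ≈ 0.20779.


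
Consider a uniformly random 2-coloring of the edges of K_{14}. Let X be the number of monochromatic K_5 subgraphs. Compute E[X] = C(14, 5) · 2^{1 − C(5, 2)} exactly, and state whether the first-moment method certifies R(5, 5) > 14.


E[X] = C(14, 5) · 2^{1 − 10} = 2002 · 2^{−9} = 2002/512.
As a reduced fraction: E[X] = 1001/256 ≈ 3.91016.
Is E[X] < 1? NO.
Since E[X] ≥ 1, the first-moment bound is inconclusive at n = 14; it does NOT by itself certify R(5, 5) > 14.

E[X] = 1001/256 ≈ 3.91016; E[X] ≥ 1; first-moment method inconclusive here.


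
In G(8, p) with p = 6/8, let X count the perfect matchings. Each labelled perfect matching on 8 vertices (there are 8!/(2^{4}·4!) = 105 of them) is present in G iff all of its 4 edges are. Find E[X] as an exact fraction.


K_8 has 8!/(2^{4}·4!) = 105 labelled perfect matchings.
For each such perfect matching H, let X_H = 1 if all 4 edges of H are present in G. Then P[X_H = 1] = p^{4} = (3/4)^{4} = 81/256.
Summing the indicators: E[X] = Σ_H E[X_H] = 105 · p^{4} = 105 · 81/256 = 8505/256.
Numerically: E[X] ≈ 33.223.

E[X] = 105 · (3/4)^{4} = 8505/256 ≈ 33.223.


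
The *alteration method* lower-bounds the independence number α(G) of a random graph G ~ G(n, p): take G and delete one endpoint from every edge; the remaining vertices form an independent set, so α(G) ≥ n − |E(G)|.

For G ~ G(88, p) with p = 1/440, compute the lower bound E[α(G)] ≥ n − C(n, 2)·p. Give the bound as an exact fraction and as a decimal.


E[|E(G)|] = C(88, 2)·p = 3828 · (1/440) = 87/10.
E[α(G)] ≥ n − E[|E(G)|] = 88 − 87/10 = 793/10.
Numerically: ≈ 79.300.
(This is only a lower bound; the true E[α(G)] may be larger.)

E[α(G)] ≥ 793/10 ≈ 79.300.


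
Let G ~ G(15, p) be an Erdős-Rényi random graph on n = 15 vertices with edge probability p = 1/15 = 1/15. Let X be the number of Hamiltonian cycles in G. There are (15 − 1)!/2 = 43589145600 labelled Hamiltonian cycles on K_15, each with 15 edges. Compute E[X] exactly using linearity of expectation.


K_15 has (15 − 1)!/2 = 43589145600 labelled Hamiltonian cycles.
For each such Hamiltonian cycle H, let X_H = 1 if all 15 edges of H are present in G. Then P[X_H = 1] = p^{15} = (1/15)^{15} = 1/437893890380859375.
By linearity: E[X] = Σ_H E[X_H] = 43589145600 · p^{15} = 43589145600 · 1/437893890380859375 = 7175168/72081298828125.
Numerically: E[X] ≈ 9.95e-08.

E[X] = 43589145600 · (1/15)^{15} = 7175168/72081298828125 ≈ 9.95e-08.


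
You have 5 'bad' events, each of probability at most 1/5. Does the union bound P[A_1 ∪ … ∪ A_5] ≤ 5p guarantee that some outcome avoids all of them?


Union bound: P[∪_{i=1}^{5} A_i] ≤ Σ_i P[A_i] ≤ 5·p = 5·(1/5) = 1.
Numerically: 1 ≈ 1.000.
Is 1 < 1? NO.
Since the bound 1 is ≥ 1, the union bound is uninformative here; it does NOT by itself certify existence.

5·p = 1 ≈ 1.000; existence NOT certified by the union bound.


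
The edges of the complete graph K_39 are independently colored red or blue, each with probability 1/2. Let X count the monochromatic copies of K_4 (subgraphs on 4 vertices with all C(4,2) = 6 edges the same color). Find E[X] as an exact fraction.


Let X = Σ_S X_S over the C(39, 4) = 82251 subsets S of size 4, where X_S = 1 if the K_4 on S is monochromatic.
For a fixed S, the K_4 on S has C(4, 2) = 6 edges. P[all 6 edges red] = (1/2)^6, and likewise for blue, so P[monochromatic] = 2·(1/2)^6 = 2^{1 − 6} = 1/32.
By linearity of expectation: E[X] = C(39, 4) · 2^{1 − 6} = 82251 · 1/32 = 82251/32.
Numerically: E[X] ≈ 2570.34375.

E[X] = C(39,4)·2^(1−C(4,2)) = 82251/32 ≈ 2570.34375.


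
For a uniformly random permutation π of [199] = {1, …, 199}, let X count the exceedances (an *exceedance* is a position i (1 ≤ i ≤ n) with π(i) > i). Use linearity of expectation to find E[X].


Write X = Σ_{i=1}^{199} X_i, where X_i = 1_{π(i) > i}.
For each fixed i, π(i) is uniform over {1, …, 199} (marginal of a uniform permutation), so P[π(i) > i] = (n − i)/n. Summing: Σ_{i=1}^{199} (n − i)/n = (0 + 1 + … + 198)/199 = 199(199 − 1)/(2·199) = (199 − 1)/2.
Hence E[X] = Σ_{i=1}^{199} (199 − i)/199 = 99 ≈ 99.000000.

E[X] = 99 = 99.000000.


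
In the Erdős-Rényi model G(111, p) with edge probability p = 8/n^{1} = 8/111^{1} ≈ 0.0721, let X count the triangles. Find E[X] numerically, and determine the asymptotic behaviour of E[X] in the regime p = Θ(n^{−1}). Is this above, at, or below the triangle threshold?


Number of potential triangles: C(111, 3) = 221815.
Each occurs with probability p³ ≈ (0.0721)³ ≈ 3.74370e-04.
By linearity: E[X] = C(111, 3)·p³ ≈ 221815 · 3.74370e-04 ≈ 83.041.
Here α = 1, so p = 8/n is exactly at the triangle threshold p ~ 1/n. Asymptotically E[X] → c³/6 = 8³/6 = 256/3 ≈ 85.333, a bounded constant. In this regime the triangle count is asymptotically Poisson(c³/6).

E[X] ≈ 83.041; in regime p = Θ(1/n^{1}) E[X] stays bounded (at the triangle threshold p ~ 1/n).


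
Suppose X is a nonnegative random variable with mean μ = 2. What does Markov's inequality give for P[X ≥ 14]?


μ = E[X] = 2, a = 14.
Markov: P[X ≥ 14] ≤ μ/a = (2)/14 = 1/7.
Numerically: ≈ 0.142857.
(Since a = 14 > μ = 2.000000, the bound 1/7 is < 1 and informative.)

P[X ≥ 14] ≤ 1/7 ≈ 0.142857.


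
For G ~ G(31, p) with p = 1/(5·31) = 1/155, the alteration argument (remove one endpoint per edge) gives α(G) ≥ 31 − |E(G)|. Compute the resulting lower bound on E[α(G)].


E[|E(G)|] = C(31, 2)·p = 465 · (1/155) = 3.
E[α(G)] ≥ n − E[|E(G)|] = 31 − 3 = 28.
Numerically: ≈ 28.00000.
(This is only a lower bound; the true E[α(G)] may be larger.)

E[α(G)] ≥ 28 ≈ 28.00000.


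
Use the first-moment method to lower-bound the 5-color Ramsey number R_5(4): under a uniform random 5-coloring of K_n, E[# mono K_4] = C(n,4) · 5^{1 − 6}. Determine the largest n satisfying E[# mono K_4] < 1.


We need C(n, 4) · 5^{1 − 6} < 1, i.e. C(n, 4) < 5^{6 − 1} = 3125.
Check values of n near the boundary:
  n = 12: C(12, 4) = 495; 495 < 3125? YES
  n = 13: C(13, 4) = 715; 715 < 3125? YES
  n = 14: C(14, 4) = 1001; 1001 < 3125? YES
  n = 15: C(15, 4) = 1365; 1365 < 3125? YES
  n = 16: C(16, 4) = 1820; 1820 < 3125? YES
  n = 17: C(17, 4) = 2380; 2380 < 3125? YES
  n = 18: C(18, 4) = 3060; 3060 < 3125? YES
  n = 19: C(19, 4) = 3876; 3876 < 3125? NO
  n = 20: C(20, 4) = 4845; 4845 < 3125? NO
  n = 21: C(21, 4) = 5985; 5985 < 3125? NO
The largest n with C(n, 4) < 3125 is n = 18 (where E[X] = 612/625 ≈ 0.9792000). Hence R_5(4) > 18, i.e. R_5(4) ≥ 19.

Largest n = 18; hence R_5(4) > 18.


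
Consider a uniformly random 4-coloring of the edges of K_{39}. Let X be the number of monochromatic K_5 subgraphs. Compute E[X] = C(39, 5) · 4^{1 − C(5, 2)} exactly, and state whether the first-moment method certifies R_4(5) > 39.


E[X] = C(39, 5) · 4^{1 − 10} = 575757 · 4^{−9} = 575757/262144.
As a reduced fraction: E[X] = 575757/262144 ≈ 2.19634.
Is E[X] < 1? NO.
Since E[X] ≥ 1, the first-moment bound is inconclusive at n = 39; it does NOT by itself certify R_4(5) > 39.

E[X] = 575757/262144 ≈ 2.19634; E[X] ≥ 1; first-moment method inconclusive here.


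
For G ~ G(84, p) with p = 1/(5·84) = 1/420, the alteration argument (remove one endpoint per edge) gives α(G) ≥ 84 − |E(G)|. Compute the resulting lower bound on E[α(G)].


E[|E(G)|] = C(84, 2)·p = 3486 · (1/420) = 83/10.
E[α(G)] ≥ n − E[|E(G)|] = 84 − 83/10 = 757/10.
Numerically: ≈ 75.700000.
(This is only a lower bound; the true E[α(G)] may be larger.)

E[α(G)] ≥ 757/10 ≈ 75.700000.


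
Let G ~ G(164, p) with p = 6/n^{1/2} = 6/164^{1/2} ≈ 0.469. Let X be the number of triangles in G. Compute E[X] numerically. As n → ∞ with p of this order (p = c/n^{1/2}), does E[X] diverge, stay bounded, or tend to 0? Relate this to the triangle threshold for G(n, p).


Number of potential triangles: C(164, 3) = 721764.
Each occurs with probability p³ ≈ (0.469)³ ≈ 1.02846e-01.
By linearity: E[X] = C(164, 3)·p³ ≈ 721764 · 1.02846e-01 ≈ 74230.638.
Since α = 1/2 < 1, p = c/n^{1/2} ≫ 1/n is above the triangle threshold p ~ 1/n. Asymptotically E[X] ~ (c³/6)·n^{3(1−α)} = (6³/6)·n^{1.5} → ∞; triangles are abundant w.h.p.

E[X] ≈ 74230.638; in regime p = Θ(1/n^{1/2}) E[X] diverges (above the triangle threshold p ~ 1/n).


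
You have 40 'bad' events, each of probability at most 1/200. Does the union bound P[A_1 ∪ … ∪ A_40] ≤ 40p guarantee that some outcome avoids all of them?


Union bound: P[∪_{i=1}^{40} A_i] ≤ Σ_i P[A_i] ≤ 40·p = 40·(1/200) = 1/5.
Numerically: 1/5 ≈ 0.2000000.
Is 1/5 < 1? YES.
Since P[∪ A_i] ≤ 1/5 < 1, the complement has P[∩ A_i^c] ≥ 1 − 1/5 = 4/5 > 0, so some outcome avoids every A_i.

40·p = 1/5 ≈ 0.2000000; existence CERTIFIED by the union bound.


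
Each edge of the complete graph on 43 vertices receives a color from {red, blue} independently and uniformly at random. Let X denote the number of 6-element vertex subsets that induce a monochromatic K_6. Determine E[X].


Let X = Σ_S X_S over the C(43, 6) = 6096454 subsets S of size 6, where X_S = 1 if the K_6 on S is monochromatic.
For a fixed S, the K_6 on S has C(6, 2) = 15 edges. P[all 15 edges red] = (1/2)^15, and likewise for blue, so P[monochromatic] = 2·(1/2)^15 = 2^{1 − 15} = 1/16384.
Summing: E[X] = C(43, 6) · 2^{1 − 15} = 6096454 · 1/16384 = 3048227/8192.
Numerically: E[X] ≈ 372.0980.

E[X] = C(43,6)·2^(1−C(6,2)) = 3048227/8192 ≈ 372.0980.


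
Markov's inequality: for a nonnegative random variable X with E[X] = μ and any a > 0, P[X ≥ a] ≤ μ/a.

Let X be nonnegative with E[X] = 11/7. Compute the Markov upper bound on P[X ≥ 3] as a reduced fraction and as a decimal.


μ = E[X] = 11/7, a = 3.
Markov: P[X ≥ 3] ≤ μ/a = (11/7)/3 = 11/21.
Numerically: ≈ 0.524.
(Since a = 3 > μ = 1.571, the bound 11/21 is < 1 and informative.)

P[X ≥ 3] ≤ 11/21 ≈ 0.524.


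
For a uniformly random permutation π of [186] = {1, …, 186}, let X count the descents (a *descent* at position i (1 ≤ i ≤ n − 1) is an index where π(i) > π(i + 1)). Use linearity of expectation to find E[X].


Write X = Σ X_I over i = 1, …, 185, with X_I the indicator of one descent.
There are 185 indicators.
For each fixed i, the pair (π(i), π(i+1)) is a uniformly random ordered pair of distinct values from {1, …, 186}; by symmetry P[π(i) > π(i+1)] = 1/2.
By linearity: E[X] = 185 · (1/2) = (186 − 1) · (1/2) = 185/2 ≈ 92.50000.

E[X] = 185/2 = 92.50000.


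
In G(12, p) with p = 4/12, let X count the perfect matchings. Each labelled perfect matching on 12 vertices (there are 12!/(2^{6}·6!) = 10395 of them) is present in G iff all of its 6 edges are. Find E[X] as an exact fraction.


K_12 has 12!/(2^{6}·6!) = 10395 labelled perfect matchings.
For each such perfect matching H, let X_H = 1 if all 6 edges of H are present in G. Then P[X_H = 1] = p^{6} = (1/3)^{6} = 1/729.
Summing the indicators: E[X] = Σ_H E[X_H] = 10395 · p^{6} = 10395 · 1/729 = 385/27.
Numerically: E[X] ≈ 14.2593.

E[X] = 10395 · (1/3)^{6} = 385/27 ≈ 14.2593.


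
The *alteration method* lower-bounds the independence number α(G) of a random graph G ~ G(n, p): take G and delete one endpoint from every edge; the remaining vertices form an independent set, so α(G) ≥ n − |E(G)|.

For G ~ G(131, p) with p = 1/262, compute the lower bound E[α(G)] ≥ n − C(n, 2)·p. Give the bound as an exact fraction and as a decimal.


E[|E(G)|] = C(131, 2)·p = 8515 · (1/262) = 65/2.
E[α(G)] ≥ n − E[|E(G)|] = 131 − 65/2 = 197/2.
Numerically: ≈ 98.5000.
(This is only a lower bound; the true E[α(G)] may be larger.)

E[α(G)] ≥ 197/2 ≈ 98.5000.


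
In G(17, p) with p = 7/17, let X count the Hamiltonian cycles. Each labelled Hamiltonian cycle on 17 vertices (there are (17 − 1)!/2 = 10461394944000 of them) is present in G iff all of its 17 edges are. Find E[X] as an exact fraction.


K_17 has (17 − 1)!/2 = 10461394944000 labelled Hamiltonian cycles.
For each such Hamiltonian cycle H, let X_H = 1 if all 17 edges of H are present in G. Then P[X_H = 1] = p^{17} = (7/17)^{17} = 232630513987207/827240261886336764177.
By linearity of expectation: E[X] = Σ_H E[X_H] = 10461394944000 · p^{17} = 10461394944000 · 232630513987207/827240261886336764177 = 2433639682845888590481408000/827240261886336764177.
Numerically: E[X] ≈ 2.942e+06.

E[X] = 10461394944000 · (7/17)^{17} = 2433639682845888590481408000/827240261886336764177 ≈ 2.942e+06.


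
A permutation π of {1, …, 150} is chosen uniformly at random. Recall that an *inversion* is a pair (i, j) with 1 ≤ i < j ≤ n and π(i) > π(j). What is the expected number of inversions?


Write X = Σ X_I over the C(150, 2) = 11175 pairs i < j, with X_I the indicator of one inversion.
There are 11175 indicators.
For each fixed pair i < j, the values π(i) and π(j) are two distinct elements of {1, …, 150} in uniformly random order; by symmetry P[π(i) > π(j)] = 1/2.
By linearity: E[X] = 11175 · (1/2) = C(150, 2) · (1/2) = 11175/2 = 11175/2 ≈ 5587.500000.

E[X] = 11175/2 = 5587.500000.


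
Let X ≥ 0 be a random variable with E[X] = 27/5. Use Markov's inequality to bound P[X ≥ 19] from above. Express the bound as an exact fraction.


μ = E[X] = 27/5, a = 19.
Markov: P[X ≥ 19] ≤ μ/a = (27/5)/19 = 27/95.
Numerically: ≈ 0.2842.
(Since a = 19 > μ = 5.4000, the bound 27/95 is < 1 and informative.)

P[X ≥ 19] ≤ 27/95 ≈ 0.2842.


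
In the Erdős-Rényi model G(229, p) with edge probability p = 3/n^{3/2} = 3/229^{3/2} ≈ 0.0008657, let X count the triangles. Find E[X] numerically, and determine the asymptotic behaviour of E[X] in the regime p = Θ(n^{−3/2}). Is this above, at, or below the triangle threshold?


Number of potential triangles: C(229, 3) = 1975354.
Each occurs with probability p³ ≈ (0.0008657)³ ≈ 6.4878992e-10.
By linearity: E[X] = C(229, 3)·p³ ≈ 1975354 · 6.4878992e-10 ≈ 0.00128.
Since α = 3/2 > 1, p = c/n^{3/2} = o(1/n) is below the triangle threshold p ~ 1/n. Asymptotically E[X] ~ (c³/6)·n^{3(1−α)} = (3³/6)·n^{-1.5} → 0, so by Markov's inequality G has no triangles w.h.p.

E[X] ≈ 0.00128; in regime p = Θ(1/n^{3/2}) E[X] tends to 0 (below the triangle threshold p ~ 1/n).


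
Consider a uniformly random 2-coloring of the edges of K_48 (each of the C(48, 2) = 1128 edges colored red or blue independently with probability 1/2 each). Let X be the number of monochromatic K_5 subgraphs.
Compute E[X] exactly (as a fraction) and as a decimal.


Let X = Σ_S X_S over the C(48, 5) = 1712304 subsets S of size 5, where X_S = 1 if the K_5 on S is monochromatic.
For a fixed S, the K_5 on S has C(5, 2) = 10 edges. P[all 10 edges red] = (1/2)^10, and likewise for blue, so P[monochromatic] = 2·(1/2)^10 = 2^{1 − 10} = 1/512.
By linearity: E[X] = C(48, 5) · 2^{1 − 10} = 1712304 · 1/512 = 107019/32.
Numerically: E[X] ≈ 3344.343750.

E[X] = C(48,5)·2^(1−C(5,2)) = 107019/32 ≈ 3344.343750.


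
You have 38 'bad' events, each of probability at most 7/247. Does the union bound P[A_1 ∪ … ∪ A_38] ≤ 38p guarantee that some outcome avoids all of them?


Union bound: P[∪_{i=1}^{38} A_i] ≤ Σ_i P[A_i] ≤ 38·p = 38·(7/247) = 14/13.
Numerically: 14/13 ≈ 1.076923.
Is 14/13 < 1? NO.
Since the bound 14/13 is ≥ 1, the union bound is uninformative here; it does NOT by itself certify existence.

38·p = 14/13 ≈ 1.076923; existence NOT certified by the union bound.


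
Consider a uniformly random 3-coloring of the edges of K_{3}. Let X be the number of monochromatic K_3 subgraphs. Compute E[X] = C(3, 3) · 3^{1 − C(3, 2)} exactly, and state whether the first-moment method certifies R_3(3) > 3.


E[X] = C(3, 3) · 3^{1 − 3} = 1 · 3^{−2} = 1/9.
As a reduced fraction: E[X] = 1/9 ≈ 0.11111.
Is E[X] < 1? YES.
Since E[X] < 1, there exists a 3-coloring of K_{3} with no monochromatic K_3; hence R_3(3) > 3.

E[X] = 1/9 ≈ 0.11111; E[X] < 1, so R_3(3) > 3.


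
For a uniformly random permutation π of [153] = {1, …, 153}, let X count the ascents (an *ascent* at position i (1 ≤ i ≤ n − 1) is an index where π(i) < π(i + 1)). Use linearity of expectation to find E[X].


Write X = Σ X_I over i = 1, …, 152, with X_I the indicator of one ascent.
There are 152 indicators.
For each fixed i, the pair (π(i), π(i+1)) is a uniformly random ordered pair of distinct values from {1, …, 153}; by symmetry P[π(i) < π(i+1)] = 1/2.
By linearity: E[X] = 152 · (1/2) = (153 − 1) · (1/2) = 76 ≈ 76.00000.

E[X] = 76 = 76.00000.


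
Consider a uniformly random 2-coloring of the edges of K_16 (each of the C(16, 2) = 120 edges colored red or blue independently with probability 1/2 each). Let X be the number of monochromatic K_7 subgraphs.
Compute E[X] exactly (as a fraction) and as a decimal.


Let X = Σ_S X_S over the C(16, 7) = 11440 subsets S of size 7, where X_S = 1 if the K_7 on S is monochromatic.
For a fixed S, the K_7 on S has C(7, 2) = 21 edges. P[all 21 edges red] = (1/2)^21, and likewise for blue, so P[monochromatic] = 2·(1/2)^21 = 2^{1 − 21} = 1/1048576.
By linearity: E[X] = C(16, 7) · 2^{1 − 21} = 11440 · 1/1048576 = 715/65536.
Numerically: E[X] ≈ 0.011.

E[X] = C(16,7)·2^(1−C(7,2)) = 715/65536 ≈ 0.011.
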